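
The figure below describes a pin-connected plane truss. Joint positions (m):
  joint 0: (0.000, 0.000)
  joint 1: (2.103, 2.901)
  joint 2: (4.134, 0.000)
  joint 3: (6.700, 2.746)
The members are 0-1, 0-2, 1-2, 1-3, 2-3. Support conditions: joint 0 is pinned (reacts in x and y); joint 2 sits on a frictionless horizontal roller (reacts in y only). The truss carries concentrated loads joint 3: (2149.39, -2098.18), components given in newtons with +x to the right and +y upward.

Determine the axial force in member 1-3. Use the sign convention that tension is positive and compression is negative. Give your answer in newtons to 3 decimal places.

3986.758

N=4 nodes, M=5 members, R=3 reactions → 2N=8, M+R=8
member 0 (0-1): L=3.5831, (cx,cy)=(0.5869,0.8096)
member 1 (0-2): L=4.1340, (cx,cy)=(1.0000,0.0000)
member 2 (1-2): L=3.5413, (cx,cy)=(0.5735,-0.8192)
member 3 (1-3): L=4.5996, (cx,cy)=(0.9994,-0.0337)
member 4 (2-3): L=3.7583, (cx,cy)=(0.6828,0.7306)
solve A·x = −loads:
  F[0-1] = +3371.9678 N (tension)
  F[0-2] = +170.2930 N (tension)
  F[1-2] = -3496.6507 N (compression)
  F[1-3] = +3986.7576 N (tension)
  F[2-3] = -2687.7949 N (compression)
  Rx@0 = -2149.3900 N
  Ry@0 = -2730.0810 N
  Ry@2 = +4828.2610 N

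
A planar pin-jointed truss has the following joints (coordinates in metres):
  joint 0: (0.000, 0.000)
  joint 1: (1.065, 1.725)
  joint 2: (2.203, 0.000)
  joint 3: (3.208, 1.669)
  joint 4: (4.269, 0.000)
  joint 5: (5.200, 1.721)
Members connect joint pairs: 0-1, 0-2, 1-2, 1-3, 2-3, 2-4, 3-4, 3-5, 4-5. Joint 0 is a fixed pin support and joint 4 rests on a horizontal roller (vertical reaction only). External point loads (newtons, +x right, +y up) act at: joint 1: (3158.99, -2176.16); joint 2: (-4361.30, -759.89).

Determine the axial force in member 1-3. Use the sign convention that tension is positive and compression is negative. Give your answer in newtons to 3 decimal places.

-2696.058

N=6 nodes, M=9 members, R=3 reactions → 2N=12, M+R=12
member 0 (0-1): L=2.0273, (cx,cy)=(0.5253,0.8509)
member 1 (0-2): L=2.2030, (cx,cy)=(1.0000,0.0000)
member 2 (1-2): L=2.0666, (cx,cy)=(0.5507,-0.8347)
member 3 (1-3): L=2.1437, (cx,cy)=(0.9997,-0.0261)
member 4 (2-3): L=1.9482, (cx,cy)=(0.5159,0.8567)
member 5 (2-4): L=2.0660, (cx,cy)=(1.0000,0.0000)
member 6 (3-4): L=1.9777, (cx,cy)=(0.5365,-0.8439)
member 7 (3-5): L=1.9927, (cx,cy)=(0.9997,0.0261)
member 8 (4-5): L=1.9567, (cx,cy)=(0.4758,0.8796)
solve A·x = −loads:
  F[0-1] = -851.5115 N (compression)
  F[0-2] = -754.9809 N (compression)
  F[1-2] = -1654.6670 N (compression)
  F[1-3] = -2696.0576 N (compression)
  F[2-3] = +2499.2799 N (tension)
  F[2-4] = +1405.8745 N (tension)
  F[3-4] = -2620.5397 N (compression)
  F[3-5] = -0.0000 N (compression)
  F[4-5] = +0.0000 N (tension)
  Rx@0 = +1202.3100 N
  Ry@0 = +724.5471 N
  Ry@4 = +2211.5029 N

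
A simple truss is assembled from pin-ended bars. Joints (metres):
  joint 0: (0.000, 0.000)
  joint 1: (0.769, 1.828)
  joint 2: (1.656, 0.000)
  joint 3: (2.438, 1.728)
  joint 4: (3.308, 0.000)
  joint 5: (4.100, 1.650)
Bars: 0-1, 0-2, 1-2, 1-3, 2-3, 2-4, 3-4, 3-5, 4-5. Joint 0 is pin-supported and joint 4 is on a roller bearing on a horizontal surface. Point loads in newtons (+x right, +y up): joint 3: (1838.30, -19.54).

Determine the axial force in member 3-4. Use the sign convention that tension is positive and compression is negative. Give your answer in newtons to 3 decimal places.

-1091.236

N=6 nodes, M=9 members, R=3 reactions → 2N=12, M+R=12
member 0 (0-1): L=1.9832, (cx,cy)=(0.3878,0.9218)
member 1 (0-2): L=1.6560, (cx,cy)=(1.0000,0.0000)
member 2 (1-2): L=2.0318, (cx,cy)=(0.4366,-0.8997)
member 3 (1-3): L=1.6720, (cx,cy)=(0.9982,-0.0598)
member 4 (2-3): L=1.8967, (cx,cy)=(0.4123,0.9111)
member 5 (2-4): L=1.6520, (cx,cy)=(1.0000,0.0000)
member 6 (3-4): L=1.9347, (cx,cy)=(0.4497,-0.8932)
member 7 (3-5): L=1.6638, (cx,cy)=(0.9989,-0.0469)
member 8 (4-5): L=1.8302, (cx,cy)=(0.4327,0.9015)
solve A·x = −loads:
  F[0-1] = +1036.2080 N (tension)
  F[0-2] = +1436.4959 N (tension)
  F[1-2] = -1120.9875 N (compression)
  F[1-3] = +892.7708 N (tension)
  F[2-3] = +1106.9951 N (tension)
  F[2-4] = +490.7212 N (tension)
  F[3-4] = -1091.2361 N (compression)
  F[3-5] = -0.0000 N (tension)
  F[4-5] = +0.0000 N (tension)
  Rx@0 = -1838.3000 N
  Ry@0 = -955.1338 N
  Ry@4 = +974.6738 N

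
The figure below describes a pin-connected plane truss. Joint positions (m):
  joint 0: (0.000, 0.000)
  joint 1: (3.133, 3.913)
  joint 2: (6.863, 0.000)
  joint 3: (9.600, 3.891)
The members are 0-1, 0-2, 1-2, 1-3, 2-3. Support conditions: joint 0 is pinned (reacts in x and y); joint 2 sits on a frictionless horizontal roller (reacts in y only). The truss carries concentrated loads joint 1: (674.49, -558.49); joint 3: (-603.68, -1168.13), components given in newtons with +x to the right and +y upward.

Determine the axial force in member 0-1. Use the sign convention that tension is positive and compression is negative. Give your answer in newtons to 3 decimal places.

N=4 nodes, M=5 members, R=3 reactions → 2N=8, M+R=8
member 0 (0-1): L=5.0127, (cx,cy)=(0.6250,0.7806)
member 1 (0-2): L=6.8630, (cx,cy)=(1.0000,0.0000)
member 2 (1-2): L=5.4060, (cx,cy)=(0.6900,-0.7238)
member 3 (1-3): L=6.4670, (cx,cy)=(1.0000,-0.0034)
member 4 (2-3): L=4.7572, (cx,cy)=(0.5753,0.8179)
solve A·x = −loads:
  F[0-1] = +262.1372 N (tension)
  F[0-2] = -93.0287 N (compression)
  F[1-2] = -1055.3007 N (compression)
  F[1-3] = +217.4847 N (tension)
  F[2-3] = -1427.2733 N (compression)
  Rx@0 = -70.8100 N
  Ry@0 = -204.6284 N
  Ry@2 = +1931.2484 N

262.137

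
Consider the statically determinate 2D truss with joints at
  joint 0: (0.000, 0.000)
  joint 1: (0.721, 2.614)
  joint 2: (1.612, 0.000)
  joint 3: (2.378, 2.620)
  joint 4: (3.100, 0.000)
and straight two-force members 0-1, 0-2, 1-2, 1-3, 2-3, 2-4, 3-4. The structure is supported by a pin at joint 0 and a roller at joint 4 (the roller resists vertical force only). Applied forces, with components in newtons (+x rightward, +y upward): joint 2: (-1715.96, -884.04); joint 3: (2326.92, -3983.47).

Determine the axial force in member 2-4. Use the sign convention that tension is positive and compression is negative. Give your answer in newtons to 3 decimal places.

1510.697

N=5 nodes, M=7 members, R=3 reactions → 2N=10, M+R=10
member 0 (0-1): L=2.7116, (cx,cy)=(0.2659,0.9640)
member 1 (0-2): L=1.6120, (cx,cy)=(1.0000,0.0000)
member 2 (1-2): L=2.7617, (cx,cy)=(0.3226,-0.9465)
member 3 (1-3): L=1.6570, (cx,cy)=(1.0000,0.0036)
member 4 (2-3): L=2.7297, (cx,cy)=(0.2806,0.9598)
member 5 (2-4): L=1.4880, (cx,cy)=(1.0000,0.0000)
member 6 (3-4): L=2.7177, (cx,cy)=(0.2657,-0.9641)
solve A·x = −loads:
  F[0-1] = +637.4678 N (tension)
  F[0-2] = +441.4614 N (tension)
  F[1-2] = -647.7904 N (compression)
  F[1-3] = +378.4975 N (tension)
  F[2-3] = +1559.8665 N (tension)
  F[2-4] = +1510.6970 N (tension)
  F[3-4] = -5686.3753 N (compression)
  Rx@0 = -610.9600 N
  Ry@0 = -614.5205 N
  Ry@4 = +5482.0305 N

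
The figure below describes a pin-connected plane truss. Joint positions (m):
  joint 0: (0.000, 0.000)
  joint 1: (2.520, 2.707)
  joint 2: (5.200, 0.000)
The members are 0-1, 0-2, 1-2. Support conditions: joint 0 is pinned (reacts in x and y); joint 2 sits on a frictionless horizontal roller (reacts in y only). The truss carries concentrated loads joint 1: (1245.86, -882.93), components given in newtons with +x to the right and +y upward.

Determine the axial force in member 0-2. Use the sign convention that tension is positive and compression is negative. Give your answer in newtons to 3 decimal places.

N=3 nodes, M=3 members, R=3 reactions → 2N=6, M+R=6
member 0 (0-1): L=3.6984, (cx,cy)=(0.6814,0.7319)
member 1 (0-2): L=5.2000, (cx,cy)=(1.0000,0.0000)
member 2 (1-2): L=3.8092, (cx,cy)=(0.7036,-0.7106)
solve A·x = −loads:
  F[0-1] = +264.3912 N (tension)
  F[0-2] = +1065.7108 N (tension)
  F[1-2] = -1514.7536 N (compression)
  Rx@0 = -1245.8600 N
  Ry@0 = -193.5174 N
  Ry@2 = +1076.4474 N

1065.711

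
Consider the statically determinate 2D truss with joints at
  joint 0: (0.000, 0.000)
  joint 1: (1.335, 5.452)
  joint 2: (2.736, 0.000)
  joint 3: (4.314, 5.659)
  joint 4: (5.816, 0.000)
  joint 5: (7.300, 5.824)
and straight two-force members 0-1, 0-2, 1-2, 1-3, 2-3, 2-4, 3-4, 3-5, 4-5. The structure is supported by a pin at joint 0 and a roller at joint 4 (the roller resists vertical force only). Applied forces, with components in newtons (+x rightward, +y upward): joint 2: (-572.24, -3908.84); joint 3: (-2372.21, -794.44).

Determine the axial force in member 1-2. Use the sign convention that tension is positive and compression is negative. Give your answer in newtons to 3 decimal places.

4570.145

N=6 nodes, M=9 members, R=3 reactions → 2N=12, M+R=12
member 0 (0-1): L=5.6131, (cx,cy)=(0.2378,0.9713)
member 1 (0-2): L=2.7360, (cx,cy)=(1.0000,0.0000)
member 2 (1-2): L=5.6291, (cx,cy)=(0.2489,-0.9685)
member 3 (1-3): L=2.9862, (cx,cy)=(0.9976,0.0693)
member 4 (2-3): L=5.8749, (cx,cy)=(0.2686,0.9633)
member 5 (2-4): L=3.0800, (cx,cy)=(1.0000,0.0000)
member 6 (3-4): L=5.8549, (cx,cy)=(0.2565,-0.9665)
member 7 (3-5): L=2.9906, (cx,cy)=(0.9985,0.0552)
member 8 (4-5): L=6.0101, (cx,cy)=(0.2469,0.9690)
solve A·x = −loads:
  F[0-1] = -4718.7639 N (compression)
  F[0-2] = -1822.1493 N (compression)
  F[1-2] = +4570.1447 N (tension)
  F[1-3] = -2265.1851 N (compression)
  F[2-3] = -537.2402 N (compression)
  F[2-4] = +31.8293 N (tension)
  F[3-4] = -124.0738 N (compression)
  F[3-5] = +0.0000 N (tension)
  F[4-5] = +0.0000 N (tension)
  Rx@0 = +2944.4500 N
  Ry@0 = +4583.3584 N
  Ry@4 = +119.9216 N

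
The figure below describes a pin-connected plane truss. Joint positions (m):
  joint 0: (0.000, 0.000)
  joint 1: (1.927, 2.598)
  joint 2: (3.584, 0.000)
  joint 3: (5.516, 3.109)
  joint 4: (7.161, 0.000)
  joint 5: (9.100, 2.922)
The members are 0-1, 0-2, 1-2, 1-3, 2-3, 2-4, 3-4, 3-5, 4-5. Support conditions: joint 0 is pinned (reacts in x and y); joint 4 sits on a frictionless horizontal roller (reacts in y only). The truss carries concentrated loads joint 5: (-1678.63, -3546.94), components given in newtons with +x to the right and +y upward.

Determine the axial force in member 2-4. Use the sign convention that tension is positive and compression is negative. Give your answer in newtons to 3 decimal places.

N=6 nodes, M=9 members, R=3 reactions → 2N=12, M+R=12
member 0 (0-1): L=3.2346, (cx,cy)=(0.5957,0.8032)
member 1 (0-2): L=3.5840, (cx,cy)=(1.0000,0.0000)
member 2 (1-2): L=3.0814, (cx,cy)=(0.5377,-0.8431)
member 3 (1-3): L=3.6252, (cx,cy)=(0.9900,0.1410)
member 4 (2-3): L=3.6604, (cx,cy)=(0.5278,0.8494)
member 5 (2-4): L=3.5770, (cx,cy)=(1.0000,0.0000)
member 6 (3-4): L=3.5174, (cx,cy)=(0.4677,-0.8839)
member 7 (3-5): L=3.5889, (cx,cy)=(0.9986,-0.0521)
member 8 (4-5): L=3.5068, (cx,cy)=(0.5529,0.8332)
solve A·x = −loads:
  F[0-1] = +342.9605 N (tension)
  F[0-2] = -1882.9444 N (compression)
  F[1-2] = -267.8863 N (compression)
  F[1-3] = +351.8799 N (tension)
  F[2-3] = +265.9156 N (tension)
  F[2-4] = -2167.3499 N (compression)
  F[3-4] = -350.1564 N (compression)
  F[3-5] = +653.3682 N (tension)
  F[4-5] = -4215.9832 N (compression)
  Rx@0 = +1678.6300 N
  Ry@0 = -275.4587 N
  Ry@4 = +3822.3987 N

-2167.350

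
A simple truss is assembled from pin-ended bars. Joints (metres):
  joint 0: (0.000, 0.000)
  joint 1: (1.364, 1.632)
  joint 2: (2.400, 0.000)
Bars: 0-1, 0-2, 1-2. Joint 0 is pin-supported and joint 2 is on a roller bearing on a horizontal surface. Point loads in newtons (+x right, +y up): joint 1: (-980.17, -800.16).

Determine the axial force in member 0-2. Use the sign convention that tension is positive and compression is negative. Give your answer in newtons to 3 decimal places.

N=3 nodes, M=3 members, R=3 reactions → 2N=6, M+R=6
member 0 (0-1): L=2.1270, (cx,cy)=(0.6413,0.7673)
member 1 (0-2): L=2.4000, (cx,cy)=(1.0000,0.0000)
member 2 (1-2): L=1.9331, (cx,cy)=(0.5359,-0.8443)
solve A·x = −loads:
  F[0-1] = -1318.8112 N (compression)
  F[0-2] = -134.4248 N (compression)
  F[1-2] = +250.8216 N (tension)
  Rx@0 = +980.1700 N
  Ry@0 = +1011.9180 N
  Ry@2 = -211.7580 N

-134.425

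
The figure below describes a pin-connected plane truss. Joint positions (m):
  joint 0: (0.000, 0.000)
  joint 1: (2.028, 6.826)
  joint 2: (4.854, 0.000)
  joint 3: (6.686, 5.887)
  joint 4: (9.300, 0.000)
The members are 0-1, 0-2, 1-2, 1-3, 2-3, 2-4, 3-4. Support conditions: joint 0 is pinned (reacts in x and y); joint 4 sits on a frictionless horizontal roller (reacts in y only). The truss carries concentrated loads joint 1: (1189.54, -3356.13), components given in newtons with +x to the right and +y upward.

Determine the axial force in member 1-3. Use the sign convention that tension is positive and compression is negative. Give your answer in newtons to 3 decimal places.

N=5 nodes, M=7 members, R=3 reactions → 2N=10, M+R=10
member 0 (0-1): L=7.1209, (cx,cy)=(0.2848,0.9586)
member 1 (0-2): L=4.8540, (cx,cy)=(1.0000,0.0000)
member 2 (1-2): L=7.3879, (cx,cy)=(0.3825,-0.9239)
member 3 (1-3): L=4.7517, (cx,cy)=(0.9803,-0.1976)
member 4 (2-3): L=6.1655, (cx,cy)=(0.2971,0.9548)
member 5 (2-4): L=4.4460, (cx,cy)=(1.0000,0.0000)
member 6 (3-4): L=6.4413, (cx,cy)=(0.4058,-0.9140)
solve A·x = −loads:
  F[0-1] = -1826.8328 N (compression)
  F[0-2] = +1709.8145 N (tension)
  F[1-2] = -1488.2107 N (compression)
  F[1-3] = -1163.4894 N (compression)
  F[2-3] = +1440.0704 N (tension)
  F[2-4] = +712.6445 N (tension)
  F[3-4] = -1756.0540 N (compression)
  Rx@0 = -1189.5400 N
  Ry@0 = +1751.1804 N
  Ry@4 = +1604.9496 N

-1163.489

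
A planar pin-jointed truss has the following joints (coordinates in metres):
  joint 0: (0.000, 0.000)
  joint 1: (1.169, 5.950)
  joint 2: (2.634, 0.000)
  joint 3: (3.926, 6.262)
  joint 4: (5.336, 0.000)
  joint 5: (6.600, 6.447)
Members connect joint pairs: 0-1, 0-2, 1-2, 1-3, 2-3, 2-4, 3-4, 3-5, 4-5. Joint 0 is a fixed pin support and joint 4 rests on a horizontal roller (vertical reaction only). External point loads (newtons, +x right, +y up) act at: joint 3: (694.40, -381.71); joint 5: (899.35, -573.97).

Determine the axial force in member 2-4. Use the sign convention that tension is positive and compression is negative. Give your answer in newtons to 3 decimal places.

N=6 nodes, M=9 members, R=3 reactions → 2N=12, M+R=12
member 0 (0-1): L=6.0637, (cx,cy)=(0.1928,0.9812)
member 1 (0-2): L=2.6340, (cx,cy)=(1.0000,0.0000)
member 2 (1-2): L=6.1277, (cx,cy)=(0.2391,-0.9710)
member 3 (1-3): L=2.7746, (cx,cy)=(0.9937,0.1124)
member 4 (2-3): L=6.3939, (cx,cy)=(0.2021,0.9794)
member 5 (2-4): L=2.7020, (cx,cy)=(1.0000,0.0000)
member 6 (3-4): L=6.4188, (cx,cy)=(0.2197,-0.9756)
member 7 (3-5): L=2.6804, (cx,cy)=(0.9976,0.0690)
member 8 (4-5): L=6.5697, (cx,cy)=(0.1924,0.9813)
solve A·x = −loads:
  F[0-1] = +1973.6292 N (tension)
  F[0-2] = +1213.2639 N (tension)
  F[1-2] = -1897.2360 N (compression)
  F[1-3] = +839.3978 N (tension)
  F[2-3] = +1881.0192 N (tension)
  F[2-4] = +379.5828 N (tension)
  F[3-4] = -2303.6128 N (compression)
  F[3-5] = +1028.2490 N (tension)
  F[4-5] = -657.2182 N (compression)
  Rx@0 = -1593.7500 N
  Ry@0 = -1936.6059 N
  Ry@4 = +2892.2859 N

379.583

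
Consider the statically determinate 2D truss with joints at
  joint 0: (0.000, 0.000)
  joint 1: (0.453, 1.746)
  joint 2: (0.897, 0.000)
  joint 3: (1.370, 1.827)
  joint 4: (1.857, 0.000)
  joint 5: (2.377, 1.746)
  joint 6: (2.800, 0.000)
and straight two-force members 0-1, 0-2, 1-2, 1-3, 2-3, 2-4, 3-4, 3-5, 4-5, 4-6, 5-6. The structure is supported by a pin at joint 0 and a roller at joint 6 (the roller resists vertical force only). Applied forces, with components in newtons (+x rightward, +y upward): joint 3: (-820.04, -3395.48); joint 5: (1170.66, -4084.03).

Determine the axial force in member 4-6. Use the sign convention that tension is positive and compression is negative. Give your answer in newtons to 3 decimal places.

N=7 nodes, M=11 members, R=3 reactions → 2N=14, M+R=14
member 0 (0-1): L=1.8038, (cx,cy)=(0.2511,0.9680)
member 1 (0-2): L=0.8970, (cx,cy)=(1.0000,0.0000)
member 2 (1-2): L=1.8016, (cx,cy)=(0.2465,-0.9692)
member 3 (1-3): L=0.9206, (cx,cy)=(0.9961,0.0880)
member 4 (2-3): L=1.8872, (cx,cy)=(0.2506,0.9681)
member 5 (2-4): L=0.9600, (cx,cy)=(1.0000,0.0000)
member 6 (3-4): L=1.8908, (cx,cy)=(0.2576,-0.9663)
member 7 (3-5): L=1.0103, (cx,cy)=(0.9968,-0.0802)
member 8 (4-5): L=1.8218, (cx,cy)=(0.2854,0.9584)
member 9 (4-6): L=0.9430, (cx,cy)=(1.0000,0.0000)
member 10 (5-6): L=1.7965, (cx,cy)=(0.2355,-0.9719)
solve A·x = −loads:
  F[0-1] = -2227.5757 N (compression)
  F[0-2] = +910.0429 N (tension)
  F[1-2] = +2126.0668 N (tension)
  F[1-3] = -1087.6143 N (compression)
  F[2-3] = -2128.4219 N (compression)
  F[2-4] = +1967.4647 N (tension)
  F[3-4] = -1242.8841 N (compression)
  F[3-5] = -478.2223 N (compression)
  F[4-5] = +1253.0808 N (tension)
  F[4-6] = +1289.6712 N (tension)
  F[5-6] = -5477.3193 N (compression)
  Rx@0 = -350.6200 N
  Ry@0 = +2156.1864 N
  Ry@6 = +5323.3236 N

1289.671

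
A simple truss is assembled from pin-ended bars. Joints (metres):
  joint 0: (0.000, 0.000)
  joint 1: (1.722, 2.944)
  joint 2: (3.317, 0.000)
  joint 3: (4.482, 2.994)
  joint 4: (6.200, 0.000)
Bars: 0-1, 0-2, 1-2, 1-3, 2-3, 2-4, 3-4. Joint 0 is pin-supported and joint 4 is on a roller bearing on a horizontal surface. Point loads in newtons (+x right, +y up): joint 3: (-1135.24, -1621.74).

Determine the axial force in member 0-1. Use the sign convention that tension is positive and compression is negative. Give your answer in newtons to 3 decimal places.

-1155.711

N=5 nodes, M=7 members, R=3 reactions → 2N=10, M+R=10
member 0 (0-1): L=3.4106, (cx,cy)=(0.5049,0.8632)
member 1 (0-2): L=3.3170, (cx,cy)=(1.0000,0.0000)
member 2 (1-2): L=3.3483, (cx,cy)=(0.4764,-0.8793)
member 3 (1-3): L=2.7605, (cx,cy)=(0.9998,0.0181)
member 4 (2-3): L=3.2127, (cx,cy)=(0.3626,0.9319)
member 5 (2-4): L=2.8830, (cx,cy)=(1.0000,0.0000)
member 6 (3-4): L=3.4519, (cx,cy)=(0.4977,-0.8674)
solve A·x = −loads:
  F[0-1] = -1155.7112 N (compression)
  F[0-2] = -551.7312 N (compression)
  F[1-2] = +1111.6583 N (tension)
  F[1-3] = -1113.2411 N (compression)
  F[2-3] = -1048.8139 N (compression)
  F[2-4] = +358.1462 N (tension)
  F[3-4] = -719.6054 N (compression)
  Rx@0 = +1135.2400 N
  Ry@0 = +997.5900 N
  Ry@4 = +624.1500 N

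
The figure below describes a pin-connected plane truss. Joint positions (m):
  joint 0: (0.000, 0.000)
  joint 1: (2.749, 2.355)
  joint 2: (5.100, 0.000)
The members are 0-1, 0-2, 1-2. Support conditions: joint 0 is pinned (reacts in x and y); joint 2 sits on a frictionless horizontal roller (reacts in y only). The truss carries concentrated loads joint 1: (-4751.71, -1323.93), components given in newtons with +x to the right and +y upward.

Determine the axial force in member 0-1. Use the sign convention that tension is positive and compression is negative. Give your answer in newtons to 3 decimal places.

N=3 nodes, M=3 members, R=3 reactions → 2N=6, M+R=6
member 0 (0-1): L=3.6198, (cx,cy)=(0.7594,0.6506)
member 1 (0-2): L=5.1000, (cx,cy)=(1.0000,0.0000)
member 2 (1-2): L=3.3276, (cx,cy)=(0.7065,-0.7077)
solve A·x = −loads:
  F[0-1] = -4310.6909 N (compression)
  F[0-2] = -1478.0330 N (compression)
  F[1-2] = +2092.0333 N (tension)
  Rx@0 = +4751.7100 N
  Ry@0 = +2804.4777 N
  Ry@2 = -1480.5477 N

-4310.691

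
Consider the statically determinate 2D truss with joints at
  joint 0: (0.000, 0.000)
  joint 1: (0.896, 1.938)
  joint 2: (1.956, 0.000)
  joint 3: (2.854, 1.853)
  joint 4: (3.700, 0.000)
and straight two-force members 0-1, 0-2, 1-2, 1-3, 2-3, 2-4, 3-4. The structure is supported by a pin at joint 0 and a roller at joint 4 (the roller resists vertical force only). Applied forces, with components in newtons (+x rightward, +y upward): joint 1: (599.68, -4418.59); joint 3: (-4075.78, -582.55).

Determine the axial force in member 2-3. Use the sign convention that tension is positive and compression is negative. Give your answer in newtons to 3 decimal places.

-1048.179

N=5 nodes, M=7 members, R=3 reactions → 2N=10, M+R=10
member 0 (0-1): L=2.1351, (cx,cy)=(0.4197,0.9077)
member 1 (0-2): L=1.9560, (cx,cy)=(1.0000,0.0000)
member 2 (1-2): L=2.2089, (cx,cy)=(0.4799,-0.8773)
member 3 (1-3): L=1.9598, (cx,cy)=(0.9991,-0.0434)
member 4 (2-3): L=2.0591, (cx,cy)=(0.4361,0.8999)
member 5 (2-4): L=1.7440, (cx,cy)=(1.0000,0.0000)
member 6 (3-4): L=2.0370, (cx,cy)=(0.4153,-0.9097)
solve A·x = −loads:
  F[0-1] = -5738.6272 N (compression)
  F[0-2] = -1067.8730 N (compression)
  F[1-2] = +1075.1242 N (tension)
  F[1-3] = -3527.1423 N (compression)
  F[2-3] = -1048.1789 N (compression)
  F[2-4] = -94.8387 N (compression)
  F[3-4] = +228.3516 N (tension)
  Rx@0 = +3476.1000 N
  Ry@0 = +5208.8660 N
  Ry@4 = -207.7260 N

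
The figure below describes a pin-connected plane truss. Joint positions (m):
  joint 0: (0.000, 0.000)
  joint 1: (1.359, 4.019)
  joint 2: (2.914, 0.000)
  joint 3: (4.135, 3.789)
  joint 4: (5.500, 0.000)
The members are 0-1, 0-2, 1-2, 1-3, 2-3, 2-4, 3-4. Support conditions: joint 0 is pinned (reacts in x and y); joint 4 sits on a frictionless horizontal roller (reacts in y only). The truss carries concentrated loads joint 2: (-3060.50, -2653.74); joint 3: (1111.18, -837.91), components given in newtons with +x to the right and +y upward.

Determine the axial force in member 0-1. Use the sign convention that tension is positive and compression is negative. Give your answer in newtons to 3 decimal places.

-728.583

N=5 nodes, M=7 members, R=3 reactions → 2N=10, M+R=10
member 0 (0-1): L=4.2426, (cx,cy)=(0.3203,0.9473)
member 1 (0-2): L=2.9140, (cx,cy)=(1.0000,0.0000)
member 2 (1-2): L=4.3093, (cx,cy)=(0.3608,-0.9326)
member 3 (1-3): L=2.7855, (cx,cy)=(0.9966,-0.0826)
member 4 (2-3): L=3.9809, (cx,cy)=(0.3067,0.9518)
member 5 (2-4): L=2.5860, (cx,cy)=(1.0000,0.0000)
member 6 (3-4): L=4.0274, (cx,cy)=(0.3389,-0.9408)
solve A·x = −loads:
  F[0-1] = -728.5833 N (compression)
  F[0-2] = -1715.9357 N (compression)
  F[1-2] = +785.9822 N (tension)
  F[1-3] = -518.7730 N (compression)
  F[2-3] = +2017.9772 N (tension)
  F[2-4] = +1009.2346 N (tension)
  F[3-4] = -2977.7037 N (compression)
  Rx@0 = +1949.3200 N
  Ry@0 = +690.1923 N
  Ry@4 = +2801.4577 N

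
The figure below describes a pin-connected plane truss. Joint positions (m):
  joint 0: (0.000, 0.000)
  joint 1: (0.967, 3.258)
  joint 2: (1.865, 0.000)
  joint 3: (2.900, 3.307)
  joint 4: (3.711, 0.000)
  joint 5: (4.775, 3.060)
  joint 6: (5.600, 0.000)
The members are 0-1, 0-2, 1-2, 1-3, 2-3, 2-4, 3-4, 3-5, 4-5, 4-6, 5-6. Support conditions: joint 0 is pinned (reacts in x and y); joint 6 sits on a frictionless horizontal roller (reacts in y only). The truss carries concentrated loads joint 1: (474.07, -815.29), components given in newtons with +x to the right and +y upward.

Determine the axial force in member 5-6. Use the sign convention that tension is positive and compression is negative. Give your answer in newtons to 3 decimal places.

-431.465

N=7 nodes, M=11 members, R=3 reactions → 2N=14, M+R=14
member 0 (0-1): L=3.3985, (cx,cy)=(0.2845,0.9587)
member 1 (0-2): L=1.8650, (cx,cy)=(1.0000,0.0000)
member 2 (1-2): L=3.3795, (cx,cy)=(0.2657,-0.9641)
member 3 (1-3): L=1.9336, (cx,cy)=(0.9997,0.0253)
member 4 (2-3): L=3.4652, (cx,cy)=(0.2987,0.9544)
member 5 (2-4): L=1.8460, (cx,cy)=(1.0000,0.0000)
member 6 (3-4): L=3.4050, (cx,cy)=(0.2382,-0.9712)
member 7 (3-5): L=1.8912, (cx,cy)=(0.9914,-0.1306)
member 8 (4-5): L=3.2397, (cx,cy)=(0.3284,0.9445)
member 9 (4-6): L=1.8890, (cx,cy)=(1.0000,0.0000)
member 10 (5-6): L=3.1693, (cx,cy)=(0.2603,-0.9655)
solve A·x = −loads:
  F[0-1] = -415.8908 N (compression)
  F[0-2] = +592.4072 N (tension)
  F[1-2] = -444.5958 N (compression)
  F[1-3] = -474.4214 N (compression)
  F[2-3] = +449.1140 N (tension)
  F[2-4] = +340.1251 N (tension)
  F[3-4] = -395.5806 N (compression)
  F[3-5] = -248.0303 N (compression)
  F[4-5] = +406.7592 N (tension)
  F[4-6] = +112.3160 N (tension)
  F[5-6] = -431.4653 N (compression)
  Rx@0 = -474.0700 N
  Ry@0 = +398.6997 N
  Ry@6 = +416.5903 N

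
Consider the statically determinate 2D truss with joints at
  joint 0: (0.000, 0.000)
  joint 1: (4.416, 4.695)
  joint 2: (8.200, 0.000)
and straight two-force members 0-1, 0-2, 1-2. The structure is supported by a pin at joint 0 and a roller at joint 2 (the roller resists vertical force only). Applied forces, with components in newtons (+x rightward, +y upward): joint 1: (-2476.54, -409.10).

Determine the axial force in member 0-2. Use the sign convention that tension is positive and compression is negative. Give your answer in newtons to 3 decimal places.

N=3 nodes, M=3 members, R=3 reactions → 2N=6, M+R=6
member 0 (0-1): L=6.4455, (cx,cy)=(0.6851,0.7284)
member 1 (0-2): L=8.2000, (cx,cy)=(1.0000,0.0000)
member 2 (1-2): L=6.0301, (cx,cy)=(0.6275,-0.7786)
solve A·x = −loads:
  F[0-1] = -2205.8125 N (compression)
  F[0-2] = -965.2664 N (compression)
  F[1-2] = +1538.2186 N (tension)
  Rx@0 = +2476.5400 N
  Ry@0 = +1606.7548 N
  Ry@2 = -1197.6548 N

-965.266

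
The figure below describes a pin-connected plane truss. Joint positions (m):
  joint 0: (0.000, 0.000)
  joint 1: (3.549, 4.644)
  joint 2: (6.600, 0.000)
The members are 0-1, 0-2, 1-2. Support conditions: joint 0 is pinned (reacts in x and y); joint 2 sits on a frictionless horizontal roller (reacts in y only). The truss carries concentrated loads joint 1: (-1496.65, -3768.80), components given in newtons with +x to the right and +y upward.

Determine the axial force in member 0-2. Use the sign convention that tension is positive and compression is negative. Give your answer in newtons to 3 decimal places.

N=3 nodes, M=3 members, R=3 reactions → 2N=6, M+R=6
member 0 (0-1): L=5.8448, (cx,cy)=(0.6072,0.7945)
member 1 (0-2): L=6.6000, (cx,cy)=(1.0000,0.0000)
member 2 (1-2): L=5.5566, (cx,cy)=(0.5491,-0.8358)
solve A·x = −loads:
  F[0-1] = -3518.1181 N (compression)
  F[0-2] = +639.5598 N (tension)
  F[1-2] = -1164.7823 N (compression)
  Rx@0 = +1496.6500 N
  Ry@0 = +2795.3108 N
  Ry@2 = +973.4892 N

639.560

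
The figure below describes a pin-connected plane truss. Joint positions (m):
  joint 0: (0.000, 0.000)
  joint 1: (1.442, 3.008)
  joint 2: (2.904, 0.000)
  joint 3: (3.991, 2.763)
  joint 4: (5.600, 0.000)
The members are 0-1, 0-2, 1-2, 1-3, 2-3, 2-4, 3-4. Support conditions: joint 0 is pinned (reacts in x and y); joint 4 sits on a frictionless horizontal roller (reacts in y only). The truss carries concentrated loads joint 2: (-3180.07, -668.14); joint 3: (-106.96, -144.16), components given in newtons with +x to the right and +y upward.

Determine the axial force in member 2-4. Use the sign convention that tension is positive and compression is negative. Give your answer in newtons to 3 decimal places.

230.865

N=5 nodes, M=7 members, R=3 reactions → 2N=10, M+R=10
member 0 (0-1): L=3.3358, (cx,cy)=(0.4323,0.9017)
member 1 (0-2): L=2.9040, (cx,cy)=(1.0000,0.0000)
member 2 (1-2): L=3.3445, (cx,cy)=(0.4371,-0.8994)
member 3 (1-3): L=2.5607, (cx,cy)=(0.9954,-0.0957)
member 4 (2-3): L=2.9691, (cx,cy)=(0.3661,0.9306)
member 5 (2-4): L=2.6960, (cx,cy)=(1.0000,0.0000)
member 6 (3-4): L=3.1974, (cx,cy)=(0.5032,-0.8642)
solve A·x = −loads:
  F[0-1] = -461.1707 N (compression)
  F[0-2] = -3087.6739 N (compression)
  F[1-2] = +507.3802 N (tension)
  F[1-3] = -423.0927 N (compression)
  F[2-3] = +227.6068 N (tension)
  F[2-4] = +230.8649 N (tension)
  F[3-4] = -458.7669 N (compression)
  Rx@0 = +3287.0300 N
  Ry@0 = +415.8552 N
  Ry@4 = +396.4448 N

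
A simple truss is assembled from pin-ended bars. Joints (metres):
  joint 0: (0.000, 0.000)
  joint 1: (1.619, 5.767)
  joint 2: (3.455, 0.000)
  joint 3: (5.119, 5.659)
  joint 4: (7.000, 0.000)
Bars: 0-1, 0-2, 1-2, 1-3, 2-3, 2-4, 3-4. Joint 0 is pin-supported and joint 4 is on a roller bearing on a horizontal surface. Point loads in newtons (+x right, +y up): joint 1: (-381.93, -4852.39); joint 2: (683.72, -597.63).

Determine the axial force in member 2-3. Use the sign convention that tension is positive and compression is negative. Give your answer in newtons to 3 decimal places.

1127.269

N=5 nodes, M=7 members, R=3 reactions → 2N=10, M+R=10
member 0 (0-1): L=5.9899, (cx,cy)=(0.2703,0.9628)
member 1 (0-2): L=3.4550, (cx,cy)=(1.0000,0.0000)
member 2 (1-2): L=6.0522, (cx,cy)=(0.3034,-0.9529)
member 3 (1-3): L=3.5017, (cx,cy)=(0.9995,-0.0308)
member 4 (2-3): L=5.8986, (cx,cy)=(0.2821,0.9594)
member 5 (2-4): L=3.5450, (cx,cy)=(1.0000,0.0000)
member 6 (3-4): L=5.9634, (cx,cy)=(0.3154,-0.9490)
solve A·x = −loads:
  F[0-1] = -4515.4803 N (compression)
  F[0-2] = +1522.2623 N (tension)
  F[1-2] = -507.7829 N (compression)
  F[1-3] = -684.8268 N (compression)
  F[2-3] = +1127.2688 N (tension)
  F[2-4] = +366.4961 N (tension)
  F[3-4] = -1161.9204 N (compression)
  Rx@0 = -301.7900 N
  Ry@0 = +4347.4142 N
  Ry@4 = +1102.6058 N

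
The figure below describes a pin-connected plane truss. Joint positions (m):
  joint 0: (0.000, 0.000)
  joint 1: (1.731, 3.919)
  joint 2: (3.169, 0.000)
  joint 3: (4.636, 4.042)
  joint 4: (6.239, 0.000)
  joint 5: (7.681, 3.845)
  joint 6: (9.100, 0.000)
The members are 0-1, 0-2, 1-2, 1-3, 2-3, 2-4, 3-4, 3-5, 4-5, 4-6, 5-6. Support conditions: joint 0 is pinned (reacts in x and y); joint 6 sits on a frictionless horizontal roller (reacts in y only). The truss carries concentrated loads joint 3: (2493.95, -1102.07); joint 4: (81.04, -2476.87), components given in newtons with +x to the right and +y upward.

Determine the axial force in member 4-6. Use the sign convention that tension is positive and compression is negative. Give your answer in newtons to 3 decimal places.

1242.725

N=7 nodes, M=11 members, R=3 reactions → 2N=14, M+R=14
member 0 (0-1): L=4.2843, (cx,cy)=(0.4040,0.9147)
member 1 (0-2): L=3.1690, (cx,cy)=(1.0000,0.0000)
member 2 (1-2): L=4.1745, (cx,cy)=(0.3445,-0.9388)
member 3 (1-3): L=2.9076, (cx,cy)=(0.9991,0.0423)
member 4 (2-3): L=4.3000, (cx,cy)=(0.3412,0.9400)
member 5 (2-4): L=3.0700, (cx,cy)=(1.0000,0.0000)
member 6 (3-4): L=4.3483, (cx,cy)=(0.3687,-0.9296)
member 7 (3-5): L=3.0514, (cx,cy)=(0.9979,-0.0646)
member 8 (4-5): L=4.1065, (cx,cy)=(0.3512,0.9363)
member 9 (4-6): L=2.8610, (cx,cy)=(1.0000,0.0000)
member 10 (5-6): L=4.0985, (cx,cy)=(0.3462,-0.9382)
solve A·x = −loads:
  F[0-1] = -231.3050 N (compression)
  F[0-2] = +2668.4457 N (tension)
  F[1-2] = +217.7802 N (tension)
  F[1-3] = -168.6260 N (compression)
  F[2-3] = -217.5004 N (compression)
  F[2-4] = +2817.6684 N (tension)
  F[3-4] = -787.7033 N (compression)
  F[3-5] = -2451.3533 N (compression)
  F[4-5] = +3427.3494 N (tension)
  F[4-6] = +1242.7249 N (tension)
  F[5-6] = -3589.3520 N (compression)
  Rx@0 = -2574.9900 N
  Ry@0 = +211.5846 N
  Ry@6 = +3367.3554 N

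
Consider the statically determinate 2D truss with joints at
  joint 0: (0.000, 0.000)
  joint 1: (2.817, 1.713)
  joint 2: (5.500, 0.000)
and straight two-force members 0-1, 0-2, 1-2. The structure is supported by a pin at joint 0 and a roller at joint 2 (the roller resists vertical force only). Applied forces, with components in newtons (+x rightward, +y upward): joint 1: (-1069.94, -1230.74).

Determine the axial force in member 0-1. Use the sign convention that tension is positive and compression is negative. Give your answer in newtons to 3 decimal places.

-1796.894

N=3 nodes, M=3 members, R=3 reactions → 2N=6, M+R=6
member 0 (0-1): L=3.2969, (cx,cy)=(0.8544,0.5196)
member 1 (0-2): L=5.5000, (cx,cy)=(1.0000,0.0000)
member 2 (1-2): L=3.1832, (cx,cy)=(0.8429,-0.5381)
solve A·x = −loads:
  F[0-1] = -1796.8938 N (compression)
  F[0-2] = +465.3744 N (tension)
  F[1-2] = -552.1382 N (compression)
  Rx@0 = +1069.9400 N
  Ry@0 = +933.6150 N
  Ry@2 = +297.1250 N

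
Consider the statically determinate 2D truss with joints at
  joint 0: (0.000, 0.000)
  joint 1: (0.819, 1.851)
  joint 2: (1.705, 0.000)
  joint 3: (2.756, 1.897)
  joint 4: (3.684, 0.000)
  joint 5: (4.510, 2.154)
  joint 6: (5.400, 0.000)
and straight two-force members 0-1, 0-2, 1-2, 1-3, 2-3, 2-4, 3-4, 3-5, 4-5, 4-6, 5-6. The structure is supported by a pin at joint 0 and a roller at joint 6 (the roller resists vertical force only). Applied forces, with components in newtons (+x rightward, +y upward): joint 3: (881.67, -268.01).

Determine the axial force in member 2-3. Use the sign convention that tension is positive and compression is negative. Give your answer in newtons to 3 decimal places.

199.653

N=7 nodes, M=11 members, R=3 reactions → 2N=14, M+R=14
member 0 (0-1): L=2.0241, (cx,cy)=(0.4046,0.9145)
member 1 (0-2): L=1.7050, (cx,cy)=(1.0000,0.0000)
member 2 (1-2): L=2.0521, (cx,cy)=(0.4317,-0.9020)
member 3 (1-3): L=1.9375, (cx,cy)=(0.9997,0.0237)
member 4 (2-3): L=2.1687, (cx,cy)=(0.4846,0.8747)
member 5 (2-4): L=1.9790, (cx,cy)=(1.0000,0.0000)
member 6 (3-4): L=2.1118, (cx,cy)=(0.4394,-0.8983)
member 7 (3-5): L=1.7727, (cx,cy)=(0.9894,0.1450)
member 8 (4-5): L=2.3069, (cx,cy)=(0.3580,0.9337)
member 9 (4-6): L=1.7160, (cx,cy)=(1.0000,0.0000)
member 10 (5-6): L=2.3306, (cx,cy)=(0.3819,-0.9242)
solve A·x = −loads:
  F[0-1] = +195.1943 N (tension)
  F[0-2] = +802.6895 N (tension)
  F[1-2] = -193.6165 N (compression)
  F[1-3] = +162.6200 N (tension)
  F[2-3] = +199.6530 N (tension)
  F[2-4] = +622.3390 N (tension)
  F[3-4] = -558.5531 N (compression)
  F[3-5] = -380.9177 N (compression)
  F[4-5] = +537.3606 N (tension)
  F[4-6] = +184.4919 N (tension)
  F[5-6] = -483.1252 N (compression)
  Rx@0 = -881.6700 N
  Ry@0 = -178.5018 N
  Ry@6 = +446.5118 N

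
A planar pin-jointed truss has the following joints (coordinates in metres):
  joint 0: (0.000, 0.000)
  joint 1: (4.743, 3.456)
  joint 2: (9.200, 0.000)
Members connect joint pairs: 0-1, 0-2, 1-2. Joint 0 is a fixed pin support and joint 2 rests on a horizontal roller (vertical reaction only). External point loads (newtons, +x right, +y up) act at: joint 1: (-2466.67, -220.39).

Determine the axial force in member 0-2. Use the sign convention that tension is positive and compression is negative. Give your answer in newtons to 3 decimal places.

-1048.465

N=3 nodes, M=3 members, R=3 reactions → 2N=6, M+R=6
member 0 (0-1): L=5.8686, (cx,cy)=(0.8082,0.5889)
member 1 (0-2): L=9.2000, (cx,cy)=(1.0000,0.0000)
member 2 (1-2): L=5.6399, (cx,cy)=(0.7903,-0.6128)
solve A·x = −loads:
  F[0-1] = -1754.7591 N (compression)
  F[0-2] = -1048.4645 N (compression)
  F[1-2] = +1326.7364 N (tension)
  Rx@0 = +2466.6700 N
  Ry@0 = +1033.3793 N
  Ry@2 = -812.9893 N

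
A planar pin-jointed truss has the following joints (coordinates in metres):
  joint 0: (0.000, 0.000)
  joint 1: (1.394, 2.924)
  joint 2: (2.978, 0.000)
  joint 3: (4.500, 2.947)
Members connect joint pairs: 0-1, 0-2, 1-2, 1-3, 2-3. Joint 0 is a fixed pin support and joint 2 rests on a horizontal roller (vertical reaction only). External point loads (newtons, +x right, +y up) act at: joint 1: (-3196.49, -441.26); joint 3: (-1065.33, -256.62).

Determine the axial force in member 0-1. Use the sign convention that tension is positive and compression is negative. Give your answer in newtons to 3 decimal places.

N=4 nodes, M=5 members, R=3 reactions → 2N=8, M+R=8
member 0 (0-1): L=3.2393, (cx,cy)=(0.4303,0.9027)
member 1 (0-2): L=2.9780, (cx,cy)=(1.0000,0.0000)
member 2 (1-2): L=3.3255, (cx,cy)=(0.4763,-0.8793)
member 3 (1-3): L=3.1061, (cx,cy)=(1.0000,0.0074)
member 4 (2-3): L=3.3168, (cx,cy)=(0.4589,0.8885)
solve A·x = −loads:
  F[0-1] = -4759.5891 N (compression)
  F[0-2] = -2213.5739 N (compression)
  F[1-2] = +4376.4976 N (tension)
  F[1-3] = -936.4034 N (compression)
  F[2-3] = -281.0193 N (compression)
  Rx@0 = +4261.8200 N
  Ry@0 = +4296.3212 N
  Ry@2 = -3598.4412 N

-4759.589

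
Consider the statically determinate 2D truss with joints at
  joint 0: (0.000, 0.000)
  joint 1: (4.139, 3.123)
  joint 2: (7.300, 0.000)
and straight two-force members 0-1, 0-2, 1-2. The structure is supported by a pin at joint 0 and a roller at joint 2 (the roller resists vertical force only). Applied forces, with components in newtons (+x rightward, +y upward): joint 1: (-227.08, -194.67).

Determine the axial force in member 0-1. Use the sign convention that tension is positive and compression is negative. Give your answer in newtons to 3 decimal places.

N=3 nodes, M=3 members, R=3 reactions → 2N=6, M+R=6
member 0 (0-1): L=5.1850, (cx,cy)=(0.7983,0.6023)
member 1 (0-2): L=7.3000, (cx,cy)=(1.0000,0.0000)
member 2 (1-2): L=4.4435, (cx,cy)=(0.7114,-0.7028)
solve A·x = −loads:
  F[0-1] = -301.2417 N (compression)
  F[0-2] = +13.3895 N (tension)
  F[1-2] = -18.8221 N (compression)
  Rx@0 = +227.0800 N
  Ry@0 = +181.4415 N
  Ry@2 = +13.2285 N

-301.242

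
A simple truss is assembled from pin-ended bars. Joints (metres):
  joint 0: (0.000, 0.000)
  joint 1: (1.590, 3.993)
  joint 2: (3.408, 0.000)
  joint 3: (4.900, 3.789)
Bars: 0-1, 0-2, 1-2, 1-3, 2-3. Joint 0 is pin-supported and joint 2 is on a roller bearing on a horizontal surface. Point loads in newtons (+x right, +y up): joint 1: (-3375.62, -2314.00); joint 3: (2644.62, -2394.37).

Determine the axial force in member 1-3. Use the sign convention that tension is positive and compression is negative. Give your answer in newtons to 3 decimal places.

N=4 nodes, M=5 members, R=3 reactions → 2N=8, M+R=8
member 0 (0-1): L=4.2979, (cx,cy)=(0.3699,0.9291)
member 1 (0-2): L=3.4080, (cx,cy)=(1.0000,0.0000)
member 2 (1-2): L=4.3874, (cx,cy)=(0.4144,-0.9101)
member 3 (1-3): L=3.3163, (cx,cy)=(0.9981,-0.0615)
member 4 (2-3): L=4.0722, (cx,cy)=(0.3664,0.9305)
solve A·x = −loads:
  F[0-1] = -1292.6600 N (compression)
  F[0-2] = -252.7855 N (compression)
  F[1-2] = -1460.1676 N (compression)
  F[1-3] = +3509.1001 N (tension)
  F[2-3] = -2341.3202 N (compression)
  Rx@0 = +731.0000 N
  Ry@0 = +1200.9500 N
  Ry@2 = +3507.4200 N

3509.100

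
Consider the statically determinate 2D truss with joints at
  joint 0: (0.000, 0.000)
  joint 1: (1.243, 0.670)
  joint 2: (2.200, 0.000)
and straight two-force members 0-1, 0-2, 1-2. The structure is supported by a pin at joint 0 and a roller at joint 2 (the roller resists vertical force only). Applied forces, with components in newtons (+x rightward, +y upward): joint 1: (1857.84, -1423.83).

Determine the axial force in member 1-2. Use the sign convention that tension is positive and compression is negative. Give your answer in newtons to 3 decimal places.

N=3 nodes, M=3 members, R=3 reactions → 2N=6, M+R=6
member 0 (0-1): L=1.4121, (cx,cy)=(0.8803,0.4745)
member 1 (0-2): L=2.2000, (cx,cy)=(1.0000,0.0000)
member 2 (1-2): L=1.1682, (cx,cy)=(0.8192,-0.5735)
solve A·x = −loads:
  F[0-1] = -112.9012 N (compression)
  F[0-2] = +1957.2231 N (tension)
  F[1-2] = -2389.2125 N (compression)
  Rx@0 = -1857.8400 N
  Ry@0 = +53.5693 N
  Ry@2 = +1370.2607 N

-2389.213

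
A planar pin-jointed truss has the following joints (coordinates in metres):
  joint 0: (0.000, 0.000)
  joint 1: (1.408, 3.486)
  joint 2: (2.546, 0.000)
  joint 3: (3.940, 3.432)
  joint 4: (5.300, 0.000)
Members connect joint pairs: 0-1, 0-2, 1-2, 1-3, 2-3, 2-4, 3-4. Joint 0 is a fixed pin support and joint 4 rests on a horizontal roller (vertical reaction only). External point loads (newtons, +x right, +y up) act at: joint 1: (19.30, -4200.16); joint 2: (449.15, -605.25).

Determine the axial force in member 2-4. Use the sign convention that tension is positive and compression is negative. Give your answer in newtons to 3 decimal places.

N=5 nodes, M=7 members, R=3 reactions → 2N=10, M+R=10
member 0 (0-1): L=3.7596, (cx,cy)=(0.3745,0.9272)
member 1 (0-2): L=2.5460, (cx,cy)=(1.0000,0.0000)
member 2 (1-2): L=3.6670, (cx,cy)=(0.3103,-0.9506)
member 3 (1-3): L=2.5326, (cx,cy)=(0.9998,-0.0213)
member 4 (2-3): L=3.7043, (cx,cy)=(0.3763,0.9265)
member 5 (2-4): L=2.7540, (cx,cy)=(1.0000,0.0000)
member 6 (3-4): L=3.6916, (cx,cy)=(0.3684,-0.9297)
solve A·x = −loads:
  F[0-1] = -3651.9233 N (compression)
  F[0-2] = +1836.1209 N (tension)
  F[1-2] = -830.9539 N (compression)
  F[1-3] = -1129.3566 N (compression)
  F[2-3] = +1505.8752 N (tension)
  F[2-4] = +562.4102 N (tension)
  F[3-4] = -1526.6305 N (compression)
  Rx@0 = -468.4500 N
  Ry@0 = +3386.1512 N
  Ry@4 = +1419.2588 N

562.410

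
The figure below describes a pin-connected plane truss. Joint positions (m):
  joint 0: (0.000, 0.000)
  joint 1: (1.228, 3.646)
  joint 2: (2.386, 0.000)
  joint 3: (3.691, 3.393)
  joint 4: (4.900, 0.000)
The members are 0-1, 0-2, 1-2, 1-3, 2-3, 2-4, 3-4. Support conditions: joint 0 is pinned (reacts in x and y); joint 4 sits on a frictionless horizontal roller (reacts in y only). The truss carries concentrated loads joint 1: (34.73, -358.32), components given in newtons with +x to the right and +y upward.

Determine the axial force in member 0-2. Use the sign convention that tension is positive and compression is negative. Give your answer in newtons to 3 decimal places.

116.466

N=5 nodes, M=7 members, R=3 reactions → 2N=10, M+R=10
member 0 (0-1): L=3.8472, (cx,cy)=(0.3192,0.9477)
member 1 (0-2): L=2.3860, (cx,cy)=(1.0000,0.0000)
member 2 (1-2): L=3.8255, (cx,cy)=(0.3027,-0.9531)
member 3 (1-3): L=2.4760, (cx,cy)=(0.9948,-0.1022)
member 4 (2-3): L=3.6353, (cx,cy)=(0.3590,0.9333)
member 5 (2-4): L=2.5140, (cx,cy)=(1.0000,0.0000)
member 6 (3-4): L=3.6020, (cx,cy)=(0.3357,-0.9420)
solve A·x = −loads:
  F[0-1] = -256.0736 N (compression)
  F[0-2] = +116.4660 N (tension)
  F[1-2] = -112.4502 N (compression)
  F[1-3] = -82.8602 N (compression)
  F[2-3] = +114.8283 N (tension)
  F[2-4] = +41.2055 N (tension)
  F[3-4] = -122.7632 N (compression)
  Rx@0 = -34.7300 N
  Ry@0 = +242.6787 N
  Ry@4 = +115.6413 N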